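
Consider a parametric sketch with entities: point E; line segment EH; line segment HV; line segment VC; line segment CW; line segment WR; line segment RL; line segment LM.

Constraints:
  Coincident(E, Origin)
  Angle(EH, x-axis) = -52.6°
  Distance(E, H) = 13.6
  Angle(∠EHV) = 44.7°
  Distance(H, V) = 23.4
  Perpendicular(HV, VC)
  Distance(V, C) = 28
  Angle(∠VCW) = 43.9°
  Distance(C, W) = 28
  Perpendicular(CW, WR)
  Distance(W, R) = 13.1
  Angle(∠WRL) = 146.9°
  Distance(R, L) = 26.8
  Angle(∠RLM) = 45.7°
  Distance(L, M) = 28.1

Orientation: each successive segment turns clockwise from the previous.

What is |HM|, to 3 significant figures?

29.7

E is at the origin; EH runs at -52.6° with length 13.6, so H = (8.26, -10.8). ∠EHV = 44.7° gives HV at 172° from the x-axis; with |HV| = 23.4, V = (-14.9, -7.59). The perpendicularity gives VC at right angles to HV, so VC runs at 82.1°; with |VC| = 28.0, C = (-11.1, 20.1). ∠VCW = 43.9° gives CW at -54.0° from the x-axis; with |CW| = 28.0, W = (5.39, -2.51). The perpendicularity gives WR at right angles to CW, so WR runs at -144°; with |WR| = 13.1, R = (-5.21, -10.2). ∠WRL = 146.9° gives RL at -177° from the x-axis; with |RL| = 26.8, L = (-32.0, -11.6). ∠RLM = 45.7° gives LM at 48.6° from the x-axis; with |LM| = 28.1, M = (-13.4, 9.52). Then |HM| = |M − H| = 29.7.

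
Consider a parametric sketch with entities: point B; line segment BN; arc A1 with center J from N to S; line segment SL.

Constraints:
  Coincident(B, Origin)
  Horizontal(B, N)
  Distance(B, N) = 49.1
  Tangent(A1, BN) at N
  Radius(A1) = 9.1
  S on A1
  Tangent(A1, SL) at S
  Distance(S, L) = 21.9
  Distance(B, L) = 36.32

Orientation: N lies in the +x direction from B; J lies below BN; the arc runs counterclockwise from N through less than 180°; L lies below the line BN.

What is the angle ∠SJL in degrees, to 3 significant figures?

67.4°

Checks: |JS| = 9.100 ✓; ∠(JS, SL) = 90.00° ✓; |SL| = 21.90 ✓; |BL| = 36.32 ✓.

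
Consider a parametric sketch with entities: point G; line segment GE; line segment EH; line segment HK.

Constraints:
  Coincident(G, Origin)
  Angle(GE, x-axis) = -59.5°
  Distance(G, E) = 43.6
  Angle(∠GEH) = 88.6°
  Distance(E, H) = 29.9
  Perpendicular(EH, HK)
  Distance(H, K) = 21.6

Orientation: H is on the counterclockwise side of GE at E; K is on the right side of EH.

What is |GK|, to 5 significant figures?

71.280

G is at the origin; GE runs at -59.5° with length 43.6, so E = 43.6·(cos -59.5°, sin -59.5°) = (22.129, -37.567). ∠GEH = 88.6°, so EH runs at -59.5° + (180° − 88.6°) = 31.900° from the x-axis; with |EH| = 29.9, H = E + 29.9·(cos 31.900°, sin 31.900°) = (47.513, -21.767). EH ⟂ HK; with |HK| = 21.6 on the right of EH, K = H + 21.6·(0.52844, -0.84897) = (58.927, -40.105). Then |GK| = |K − G| = 71.280.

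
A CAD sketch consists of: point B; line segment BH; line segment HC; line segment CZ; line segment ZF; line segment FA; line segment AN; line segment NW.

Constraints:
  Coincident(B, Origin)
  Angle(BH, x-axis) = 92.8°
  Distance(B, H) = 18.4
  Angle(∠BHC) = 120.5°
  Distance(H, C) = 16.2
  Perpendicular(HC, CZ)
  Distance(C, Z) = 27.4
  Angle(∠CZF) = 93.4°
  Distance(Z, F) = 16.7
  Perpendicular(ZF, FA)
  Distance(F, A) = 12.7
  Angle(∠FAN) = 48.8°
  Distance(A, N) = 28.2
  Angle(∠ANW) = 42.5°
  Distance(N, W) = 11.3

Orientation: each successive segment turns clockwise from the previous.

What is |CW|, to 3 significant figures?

34.5

∠FAN = 48.8° gives AN at -4.50° from the x-axis; with |AN| = 28.2, N = (34.8, 2.36). ∠ANW = 42.5° gives NW at -142° from the x-axis; with |NW| = 11.3, W = (25.9, -4.60). Then |CW| = |W − C| = 34.5.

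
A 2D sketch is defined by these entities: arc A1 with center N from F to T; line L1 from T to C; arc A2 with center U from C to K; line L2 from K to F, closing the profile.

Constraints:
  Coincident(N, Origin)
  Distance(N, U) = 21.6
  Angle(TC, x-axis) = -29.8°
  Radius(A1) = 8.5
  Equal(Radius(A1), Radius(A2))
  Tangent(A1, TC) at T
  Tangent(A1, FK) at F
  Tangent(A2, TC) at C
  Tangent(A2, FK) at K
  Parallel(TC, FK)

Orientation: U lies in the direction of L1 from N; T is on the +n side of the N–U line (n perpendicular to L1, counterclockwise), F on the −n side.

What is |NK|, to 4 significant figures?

23.21

Tangency of A1 to both parallel lines with radius 8.5 puts T and F at N ± 8.5·n: T = (4.224, 7.376), F = (-4.224, -7.376). Equal radii place C and K the same way about U: C = U + 8.5·n = (22.97, -3.359), K = U − 8.5·n = (14.52, -18.11). Then |NK| = |K − N| = 23.21.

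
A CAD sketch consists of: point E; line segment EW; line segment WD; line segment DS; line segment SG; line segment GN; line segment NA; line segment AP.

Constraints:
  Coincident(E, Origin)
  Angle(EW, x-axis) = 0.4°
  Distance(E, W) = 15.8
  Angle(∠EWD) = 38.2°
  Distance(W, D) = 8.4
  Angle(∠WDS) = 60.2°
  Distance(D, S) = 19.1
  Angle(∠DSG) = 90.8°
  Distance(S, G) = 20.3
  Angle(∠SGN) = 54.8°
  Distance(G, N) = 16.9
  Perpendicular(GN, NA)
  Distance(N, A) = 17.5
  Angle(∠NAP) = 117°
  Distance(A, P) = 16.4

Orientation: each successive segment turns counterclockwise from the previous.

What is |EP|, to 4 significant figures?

26.00

E is at the origin; EW runs at 0.4° with length 15.8, so W = (15.80, 0.1103). ∠EWD = 38.2° gives WD at 142.2° from the x-axis; with |WD| = 8.4, D = (9.162, 5.259). ∠WDS = 60.2° gives DS at -98.00° from the x-axis; with |DS| = 19.1, S = (6.504, -13.66). ∠DSG = 90.8° gives SG at -8.800° from the x-axis; with |SG| = 20.3, G = (26.57, -16.76). ∠SGN = 54.8° gives GN at 116.4° from the x-axis; with |GN| = 16.9, N = (19.05, -1.623). The perpendicularity gives NA at right angles to GN, so NA runs at -153.6°; with |NA| = 17.5, A = (3.376, -9.405). ∠NAP = 117.0° gives AP at -90.60° from the x-axis; with |AP| = 16.4, P = (3.204, -25.80). Then |EP| = |P − E| = 26.00.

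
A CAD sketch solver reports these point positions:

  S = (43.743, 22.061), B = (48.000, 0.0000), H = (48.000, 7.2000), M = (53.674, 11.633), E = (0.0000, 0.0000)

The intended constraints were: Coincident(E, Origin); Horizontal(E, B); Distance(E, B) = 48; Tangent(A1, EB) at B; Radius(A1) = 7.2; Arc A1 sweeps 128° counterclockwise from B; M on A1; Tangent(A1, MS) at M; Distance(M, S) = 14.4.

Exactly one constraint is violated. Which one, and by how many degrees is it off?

Tangent(A1, MS) at M — off by 5.60°.

E = (0.00, 0.00) ✓; E.y = 0.00, B.y = 0.00 ✓; |EB| = 48.00 ✓; ∠(HB, BE) = 90.00° ✓; |HB| = 7.200 ✓; bearing(H→M) − bearing(H→B) = 128.0° ✓; |HM| = 7.200 ✓; ∠(HM, MS) = 84.40° ✗; |MS| = 14.40 ✓.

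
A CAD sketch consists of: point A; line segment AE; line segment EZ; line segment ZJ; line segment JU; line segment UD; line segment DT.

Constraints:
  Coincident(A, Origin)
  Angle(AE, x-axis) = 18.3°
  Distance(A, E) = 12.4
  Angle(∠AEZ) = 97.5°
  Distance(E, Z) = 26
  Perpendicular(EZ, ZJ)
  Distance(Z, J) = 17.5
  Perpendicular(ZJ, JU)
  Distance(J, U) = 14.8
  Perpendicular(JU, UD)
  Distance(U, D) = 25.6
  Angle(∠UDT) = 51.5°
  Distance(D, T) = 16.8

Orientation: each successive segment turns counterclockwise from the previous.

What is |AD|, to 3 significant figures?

24.1

ZJ ⟂ JU, so JU runs at -79.2°; with |JU| = 14.8, U = (-7.52, 11.6). JU ⟂ UD, so UD runs at 10.8°; with |UD| = 25.6, D = (17.6, 16.4). Then |AD| = |D − A| = 24.1.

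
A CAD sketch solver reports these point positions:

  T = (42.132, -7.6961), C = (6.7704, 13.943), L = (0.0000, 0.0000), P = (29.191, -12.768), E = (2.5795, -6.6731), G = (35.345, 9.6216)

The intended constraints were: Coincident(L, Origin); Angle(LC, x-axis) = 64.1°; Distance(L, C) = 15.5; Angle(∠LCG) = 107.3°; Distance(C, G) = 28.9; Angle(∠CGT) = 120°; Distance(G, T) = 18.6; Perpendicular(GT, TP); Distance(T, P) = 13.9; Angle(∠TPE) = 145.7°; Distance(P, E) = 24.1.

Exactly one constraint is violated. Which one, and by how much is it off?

Distance(P, E) = 24.1 — off by 3.20.

L = (0.00, 0.00) ✓; LC at 64.10° ✓; |LC| = 15.50 ✓; ∠LCG = 107.3° ✓; |CG| = 28.90 ✓; ∠CGT = 120.0° ✓; |GT| = 18.60 ✓; ∠(GT, TP) = 90.00° ✓; |TP| = 13.90 ✓; ∠TPE = 145.7° ✓; |PE| = 27.30 ✗.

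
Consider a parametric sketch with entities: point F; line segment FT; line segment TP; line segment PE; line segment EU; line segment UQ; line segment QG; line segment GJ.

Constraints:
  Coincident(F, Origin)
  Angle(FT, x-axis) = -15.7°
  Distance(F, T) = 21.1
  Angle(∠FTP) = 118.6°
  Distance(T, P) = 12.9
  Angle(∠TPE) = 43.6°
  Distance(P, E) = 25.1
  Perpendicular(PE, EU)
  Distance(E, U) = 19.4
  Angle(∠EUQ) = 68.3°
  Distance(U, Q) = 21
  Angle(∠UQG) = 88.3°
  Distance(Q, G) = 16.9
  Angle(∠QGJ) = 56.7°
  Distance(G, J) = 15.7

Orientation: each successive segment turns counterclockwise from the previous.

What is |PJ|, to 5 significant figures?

22.872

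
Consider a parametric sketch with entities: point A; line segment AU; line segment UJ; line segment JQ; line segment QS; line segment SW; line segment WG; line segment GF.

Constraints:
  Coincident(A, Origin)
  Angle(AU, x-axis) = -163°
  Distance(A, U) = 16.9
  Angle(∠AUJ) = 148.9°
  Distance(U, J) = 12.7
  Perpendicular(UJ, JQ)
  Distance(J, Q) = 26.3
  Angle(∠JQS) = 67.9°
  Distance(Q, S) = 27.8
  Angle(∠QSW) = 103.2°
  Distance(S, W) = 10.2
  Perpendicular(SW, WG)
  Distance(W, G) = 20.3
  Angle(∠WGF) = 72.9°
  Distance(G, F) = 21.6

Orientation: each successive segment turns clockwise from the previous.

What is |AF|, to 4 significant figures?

23.83

SW ⟂ WG, so WG runs at 157.0°; with |WG| = 20.3, G = (-22.31, 5.784). ∠WGF = 72.9° gives GF at 49.90° from the x-axis; with |GF| = 21.6, F = (-8.397, 22.31). Then |AF| = |F − A| = 23.83.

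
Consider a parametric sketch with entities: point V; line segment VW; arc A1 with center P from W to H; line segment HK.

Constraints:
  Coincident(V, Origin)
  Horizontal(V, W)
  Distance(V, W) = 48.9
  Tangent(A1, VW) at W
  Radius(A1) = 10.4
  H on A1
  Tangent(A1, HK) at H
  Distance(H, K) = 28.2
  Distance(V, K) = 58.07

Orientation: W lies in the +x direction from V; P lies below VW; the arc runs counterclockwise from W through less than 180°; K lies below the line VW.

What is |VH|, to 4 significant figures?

40.35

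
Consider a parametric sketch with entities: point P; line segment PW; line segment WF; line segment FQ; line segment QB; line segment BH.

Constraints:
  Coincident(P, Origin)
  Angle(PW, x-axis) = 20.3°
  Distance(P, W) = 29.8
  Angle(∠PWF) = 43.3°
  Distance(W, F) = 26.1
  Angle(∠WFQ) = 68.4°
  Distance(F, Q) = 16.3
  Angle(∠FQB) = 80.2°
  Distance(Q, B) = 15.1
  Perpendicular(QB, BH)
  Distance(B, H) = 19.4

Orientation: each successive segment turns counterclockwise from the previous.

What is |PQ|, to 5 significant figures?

5.5156

P is at the origin; PW runs at 20.3° with length 29.8, so W = (27.949, 10.339). ∠PWF = 43.3° gives WF at 157.00° from the x-axis; with |WF| = 26.1, F = (3.9239, 20.537). ∠WFQ = 68.4° gives FQ at -91.400° from the x-axis; with |FQ| = 16.3, Q = (3.5257, 4.2416). Then |PQ| = |Q − P| = 5.5156.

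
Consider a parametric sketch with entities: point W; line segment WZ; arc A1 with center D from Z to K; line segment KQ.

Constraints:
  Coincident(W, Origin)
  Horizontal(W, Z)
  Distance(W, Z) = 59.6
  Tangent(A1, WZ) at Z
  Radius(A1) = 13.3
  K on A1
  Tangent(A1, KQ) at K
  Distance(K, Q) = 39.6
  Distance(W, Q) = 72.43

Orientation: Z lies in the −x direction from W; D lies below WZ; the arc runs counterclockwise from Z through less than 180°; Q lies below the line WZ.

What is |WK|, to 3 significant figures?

73.6

Checks: |DK| = 13.30 ✓; ∠(DK, KQ) = 90.00° ✓; |KQ| = 39.60 ✓; |WQ| = 72.43 ✓.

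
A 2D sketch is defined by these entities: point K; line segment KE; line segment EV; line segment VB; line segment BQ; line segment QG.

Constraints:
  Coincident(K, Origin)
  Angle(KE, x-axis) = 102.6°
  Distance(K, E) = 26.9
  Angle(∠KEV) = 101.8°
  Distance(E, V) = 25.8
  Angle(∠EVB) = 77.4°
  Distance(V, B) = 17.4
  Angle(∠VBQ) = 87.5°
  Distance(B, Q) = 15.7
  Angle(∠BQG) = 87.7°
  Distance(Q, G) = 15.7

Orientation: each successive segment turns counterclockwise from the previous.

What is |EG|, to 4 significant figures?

11.73

K is at the origin; KE runs at 102.6° with length 26.9, so E = (-5.868, 26.25). ∠KEV = 101.8° gives EV at -179.2° from the x-axis; with |EV| = 25.8, V = (-31.67, 25.89). ∠EVB = 77.4° gives VB at -76.60° from the x-axis; with |VB| = 17.4, B = (-27.63, 8.966). ∠VBQ = 87.5° gives BQ at 15.90° from the x-axis; with |BQ| = 15.7, Q = (-12.53, 13.27). ∠BQG = 87.7° gives QG at 108.2° from the x-axis; with |QG| = 15.7, G = (-17.44, 28.18). Then |EG| = |G − E| = 11.73.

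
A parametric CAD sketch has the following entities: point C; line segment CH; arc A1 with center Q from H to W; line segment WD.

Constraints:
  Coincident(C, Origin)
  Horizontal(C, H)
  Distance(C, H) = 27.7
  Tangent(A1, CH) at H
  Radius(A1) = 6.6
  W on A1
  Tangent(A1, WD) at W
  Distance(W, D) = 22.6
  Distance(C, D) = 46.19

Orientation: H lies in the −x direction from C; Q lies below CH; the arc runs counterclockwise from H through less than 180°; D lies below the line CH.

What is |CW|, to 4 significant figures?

34.79

C is at the origin; CH is horizontal with |CH| = 27.7 and H on the −x side, so H = (-27.70, 0.000). A1 meets CH tangentially, so QH is at right angles to CH, so Q = H + (0, -6.6) = (-27.70, -6.600). Since QW ⟂ WD (tangency), |QD| = √(6.6² + 22.6²) = 23.54 regardless of where W sits on A1. So D lies on both circle(C, 46.19) and circle(Q, 23.54); the below-CH intersection is D = (-36.35, -28.50). W is the foot of the tangent from D: W = (-34.27, -5.993).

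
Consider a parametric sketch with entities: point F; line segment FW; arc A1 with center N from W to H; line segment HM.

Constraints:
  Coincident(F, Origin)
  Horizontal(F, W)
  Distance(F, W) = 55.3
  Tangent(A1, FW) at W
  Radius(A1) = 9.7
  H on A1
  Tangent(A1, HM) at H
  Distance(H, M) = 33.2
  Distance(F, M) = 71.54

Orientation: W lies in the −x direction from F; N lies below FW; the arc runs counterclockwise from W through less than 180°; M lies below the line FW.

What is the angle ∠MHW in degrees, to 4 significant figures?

127.6°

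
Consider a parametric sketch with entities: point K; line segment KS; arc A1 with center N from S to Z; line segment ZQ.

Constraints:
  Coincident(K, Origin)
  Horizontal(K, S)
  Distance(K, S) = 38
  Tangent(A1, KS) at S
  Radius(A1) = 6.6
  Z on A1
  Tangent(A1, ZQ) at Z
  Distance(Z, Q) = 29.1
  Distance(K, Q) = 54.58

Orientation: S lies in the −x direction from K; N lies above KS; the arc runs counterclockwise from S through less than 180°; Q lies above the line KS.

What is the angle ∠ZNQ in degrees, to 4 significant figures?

77.22°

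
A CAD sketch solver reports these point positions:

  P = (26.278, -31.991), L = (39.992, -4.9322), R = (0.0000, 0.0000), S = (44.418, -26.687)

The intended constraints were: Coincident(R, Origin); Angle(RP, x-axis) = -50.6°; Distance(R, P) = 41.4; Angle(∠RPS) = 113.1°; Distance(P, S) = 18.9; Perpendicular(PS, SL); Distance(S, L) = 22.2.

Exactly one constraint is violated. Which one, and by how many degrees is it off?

Perpendicular(PS, SL) — off by 4.80°.

R = (0.00, 0.00) ✓; RP at -50.60° ✓; |RP| = 41.40 ✓; ∠RPS = 113.1° ✓; |PS| = 18.90 ✓; ∠(PS, SL) = 85.20° ✗; |SL| = 22.20 ✓.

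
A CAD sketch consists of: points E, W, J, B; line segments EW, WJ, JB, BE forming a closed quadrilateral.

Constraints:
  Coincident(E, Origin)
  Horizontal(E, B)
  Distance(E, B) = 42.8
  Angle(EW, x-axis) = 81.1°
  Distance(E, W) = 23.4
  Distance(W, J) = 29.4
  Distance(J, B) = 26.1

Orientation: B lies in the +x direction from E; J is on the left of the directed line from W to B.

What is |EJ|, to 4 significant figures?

40.92

E is at the origin; EB is horizontal with |EB| = 42.8 and B in +x, so B = (42.8, 0). EW runs at 81.1° with |EW| = 23.4, so W = (3.620, 23.12). J is determined by |WJ| = 29.4 and |JB| = 26.1 together: it lies at the intersection of circle(W, 29.4) and circle(B, 26.1). With |WB| = 45.49, the foot of the radical line on WB is 24.76 from W and the perpendicular offset is √(29.4² − 24.76²) = 15.85. Taking the left-of-WB solution: J = (33.00, 24.19).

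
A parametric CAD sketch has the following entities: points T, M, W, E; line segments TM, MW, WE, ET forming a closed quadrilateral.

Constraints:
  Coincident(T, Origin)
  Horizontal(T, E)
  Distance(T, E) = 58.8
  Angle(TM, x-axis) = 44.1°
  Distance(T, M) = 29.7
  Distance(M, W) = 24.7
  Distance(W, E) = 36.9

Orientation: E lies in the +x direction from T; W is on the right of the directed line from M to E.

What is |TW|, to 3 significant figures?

22.5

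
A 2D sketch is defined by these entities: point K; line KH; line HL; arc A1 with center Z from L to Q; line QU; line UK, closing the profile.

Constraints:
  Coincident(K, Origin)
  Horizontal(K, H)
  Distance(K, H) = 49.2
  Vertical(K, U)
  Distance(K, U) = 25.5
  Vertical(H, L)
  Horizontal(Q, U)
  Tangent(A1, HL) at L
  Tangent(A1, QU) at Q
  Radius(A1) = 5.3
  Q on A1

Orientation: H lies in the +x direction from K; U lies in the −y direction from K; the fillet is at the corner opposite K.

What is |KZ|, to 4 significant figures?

48.32

K is at the origin; K and H share the same y with |KH| = 49.2 and H on the +x side, so H = (49.20, 0.000). K and U share the same x with |KU| = 25.5 and U on the −y side, so U = (0.000, -25.50). The virtual corner opposite K is at (49.20, -25.50). Tangency of A1 to HL means the radius ZL is perpendicular to HL and A1 meets QU tangentially, so ZQ is at right angles to QU, with radius 5.3, so the center Z sits 5.3 in from both sides at Z = (43.90, -20.20). Then |KZ| = |Z − K| = 48.32.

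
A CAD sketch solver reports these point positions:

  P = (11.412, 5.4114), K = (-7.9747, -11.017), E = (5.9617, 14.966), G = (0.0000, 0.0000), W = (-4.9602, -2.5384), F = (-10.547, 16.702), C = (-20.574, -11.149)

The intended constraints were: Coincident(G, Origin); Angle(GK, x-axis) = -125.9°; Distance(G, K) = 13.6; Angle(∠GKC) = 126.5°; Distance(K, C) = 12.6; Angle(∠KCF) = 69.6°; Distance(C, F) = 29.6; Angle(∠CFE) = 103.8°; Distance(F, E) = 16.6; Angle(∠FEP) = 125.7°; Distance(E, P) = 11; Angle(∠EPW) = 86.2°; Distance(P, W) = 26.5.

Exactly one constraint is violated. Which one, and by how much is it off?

Distance(P, W) = 26.5 — off by 8.30.

G = (0.00, 0.00) ✓; GK at -125.9° ✓; |GK| = 13.60 ✓; ∠GKC = 126.5° ✓; |KC| = 12.60 ✓; ∠KCF = 69.60° ✓; |CF| = 29.60 ✓; ∠CFE = 103.8° ✓; |FE| = 16.60 ✓; ∠FEP = 125.7° ✓; |EP| = 11.00 ✓; ∠EPW = 86.20° ✓; |PW| = 18.20 ✗.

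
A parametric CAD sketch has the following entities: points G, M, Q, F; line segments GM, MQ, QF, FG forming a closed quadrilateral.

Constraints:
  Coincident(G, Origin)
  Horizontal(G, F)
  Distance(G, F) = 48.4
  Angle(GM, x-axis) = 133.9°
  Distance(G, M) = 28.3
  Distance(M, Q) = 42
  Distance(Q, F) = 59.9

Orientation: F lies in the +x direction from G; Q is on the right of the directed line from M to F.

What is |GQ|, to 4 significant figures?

21.55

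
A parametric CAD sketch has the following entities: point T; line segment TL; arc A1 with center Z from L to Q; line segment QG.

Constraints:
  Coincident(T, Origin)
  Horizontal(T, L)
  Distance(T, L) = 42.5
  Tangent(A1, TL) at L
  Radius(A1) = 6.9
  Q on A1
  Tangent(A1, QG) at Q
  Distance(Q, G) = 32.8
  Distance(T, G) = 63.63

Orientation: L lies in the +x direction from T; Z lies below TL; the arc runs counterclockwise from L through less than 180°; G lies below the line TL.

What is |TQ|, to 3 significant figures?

37.5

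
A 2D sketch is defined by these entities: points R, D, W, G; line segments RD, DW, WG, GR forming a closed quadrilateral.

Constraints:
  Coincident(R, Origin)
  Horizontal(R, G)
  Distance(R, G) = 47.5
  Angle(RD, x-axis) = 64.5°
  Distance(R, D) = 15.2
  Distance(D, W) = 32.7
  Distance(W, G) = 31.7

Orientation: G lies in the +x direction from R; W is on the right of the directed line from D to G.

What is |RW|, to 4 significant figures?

25.74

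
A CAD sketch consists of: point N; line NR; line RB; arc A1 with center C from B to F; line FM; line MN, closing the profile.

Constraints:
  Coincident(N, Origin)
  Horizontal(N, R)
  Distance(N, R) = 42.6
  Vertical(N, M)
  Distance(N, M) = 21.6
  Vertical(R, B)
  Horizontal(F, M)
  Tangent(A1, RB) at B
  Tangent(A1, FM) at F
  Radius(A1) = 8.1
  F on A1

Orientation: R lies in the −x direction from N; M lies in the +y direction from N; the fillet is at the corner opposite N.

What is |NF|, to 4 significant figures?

40.70

N is at the origin; NR is horizontal with |NR| = 42.6 and R on the −x side, so R = (-42.60, 0.000). N and M share the same x with |NM| = 21.6 and M on the +y side, so M = (0.000, 21.60). The virtual corner opposite N is at (-42.60, 21.60). A1 meets RB tangentially, so CB is at right angles to RB and tangency of A1 to FM means the radius CF is perpendicular to FM, with radius 8.1, so the center C sits 8.1 in from both sides at C = (-34.50, 13.50). That places the tangent points at B = (-42.60, 13.50) on RB and F = (-34.50, 21.60) on FM. Then |NF| = |F − N| = 40.70.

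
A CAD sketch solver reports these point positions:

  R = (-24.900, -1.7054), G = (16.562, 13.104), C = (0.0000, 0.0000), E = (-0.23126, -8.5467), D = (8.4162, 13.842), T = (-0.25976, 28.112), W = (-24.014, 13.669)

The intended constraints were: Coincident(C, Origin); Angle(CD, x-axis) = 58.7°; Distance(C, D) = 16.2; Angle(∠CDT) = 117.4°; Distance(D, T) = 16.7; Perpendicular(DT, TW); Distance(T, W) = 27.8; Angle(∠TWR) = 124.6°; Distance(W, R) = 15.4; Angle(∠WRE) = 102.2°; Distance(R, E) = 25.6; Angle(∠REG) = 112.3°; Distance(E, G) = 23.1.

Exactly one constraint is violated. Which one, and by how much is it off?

Distance(E, G) = 23.1 — off by 4.30.

C = (0.00, 0.00) ✓; CD at 58.70° ✓; |CD| = 16.20 ✓; ∠CDT = 117.4° ✓; |DT| = 16.70 ✓; ∠(DT, TW) = 90.00° ✓; |TW| = 27.80 ✓; ∠TWR = 124.6° ✓; |WR| = 15.40 ✓; ∠WRE = 102.2° ✓; |RE| = 25.60 ✓; ∠REG = 112.3° ✓; |EG| = 27.40 ✗.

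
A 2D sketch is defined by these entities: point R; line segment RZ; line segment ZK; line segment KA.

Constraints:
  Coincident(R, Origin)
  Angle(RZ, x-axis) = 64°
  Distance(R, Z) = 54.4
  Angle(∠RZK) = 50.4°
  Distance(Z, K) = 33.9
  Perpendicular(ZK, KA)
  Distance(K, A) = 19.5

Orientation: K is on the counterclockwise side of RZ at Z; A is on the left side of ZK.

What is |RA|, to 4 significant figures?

22.43

R is at the origin; RZ runs at 64.0° with length 54.4, so Z = 54.4·(cos 64.0°, sin 64.0°) = (23.85, 48.89). ∠RZK = 50.4°, so ZK runs at 64.0° + (180° − 50.4°) = 193.6° from the x-axis; with |ZK| = 33.9, K = Z + 33.9·(cos 193.6°, sin 193.6°) = (-9.102, 40.92). ZK ⟂ KA; with |KA| = 19.5 on the left of ZK, A = K + 19.5·(0.2351, -0.9720) = (-4.517, 21.97). Then |RA| = |A − R| = 22.43.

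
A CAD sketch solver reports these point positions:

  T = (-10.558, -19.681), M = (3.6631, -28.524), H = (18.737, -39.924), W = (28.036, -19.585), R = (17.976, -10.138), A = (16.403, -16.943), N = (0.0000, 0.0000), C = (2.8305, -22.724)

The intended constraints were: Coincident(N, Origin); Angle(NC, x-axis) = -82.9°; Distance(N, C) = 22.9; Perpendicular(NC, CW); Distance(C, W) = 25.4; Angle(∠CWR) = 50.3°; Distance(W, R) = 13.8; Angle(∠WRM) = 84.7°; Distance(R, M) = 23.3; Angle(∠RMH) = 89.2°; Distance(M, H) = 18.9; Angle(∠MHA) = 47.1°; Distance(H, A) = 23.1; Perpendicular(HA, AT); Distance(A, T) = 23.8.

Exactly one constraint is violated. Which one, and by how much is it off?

Distance(A, T) = 23.8 — off by 3.30.

N = (0.00, 0.00) ✓; NC at -82.90° ✓; |NC| = 22.90 ✓; ∠(NC, CW) = 90.00° ✓; |CW| = 25.40 ✓; ∠CWR = 50.30° ✓; |WR| = 13.80 ✓; ∠WRM = 84.70° ✓; |RM| = 23.30 ✓; ∠RMH = 89.20° ✓; |MH| = 18.90 ✓; ∠MHA = 47.10° ✓; |HA| = 23.10 ✓; ∠(HA, AT) = 90.00° ✓; |AT| = 27.10 ✗.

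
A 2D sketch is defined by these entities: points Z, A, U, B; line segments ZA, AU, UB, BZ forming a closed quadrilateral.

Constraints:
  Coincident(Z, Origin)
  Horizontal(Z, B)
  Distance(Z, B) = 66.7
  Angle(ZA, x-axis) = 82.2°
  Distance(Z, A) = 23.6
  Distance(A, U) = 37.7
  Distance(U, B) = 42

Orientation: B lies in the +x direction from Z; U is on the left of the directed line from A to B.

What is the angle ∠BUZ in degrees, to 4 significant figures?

90.74°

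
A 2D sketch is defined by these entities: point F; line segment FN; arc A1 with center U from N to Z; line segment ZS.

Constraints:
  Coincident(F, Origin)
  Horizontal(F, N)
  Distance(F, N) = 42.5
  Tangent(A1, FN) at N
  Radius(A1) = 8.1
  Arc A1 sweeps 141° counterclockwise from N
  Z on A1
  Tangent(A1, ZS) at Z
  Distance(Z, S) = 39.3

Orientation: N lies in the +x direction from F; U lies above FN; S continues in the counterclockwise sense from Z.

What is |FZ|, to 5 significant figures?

49.727

F is at the origin; FN is horizontal with |FN| = 42.5 and N on the +x side, so N = (42.500, 0.0000). Tangency of A1 to FN means the radius UN is perpendicular to FN, so U = N + (0, 8.1) = (42.500, 8.1000). On A1, N sits at bearing -90° from U; a 141° counterclockwise sweep puts Z at bearing 51°, so Z = U + 8.1·(cos 51°, sin 51°) = (47.597, 14.395). Then |FZ| = |Z − F| = 49.727.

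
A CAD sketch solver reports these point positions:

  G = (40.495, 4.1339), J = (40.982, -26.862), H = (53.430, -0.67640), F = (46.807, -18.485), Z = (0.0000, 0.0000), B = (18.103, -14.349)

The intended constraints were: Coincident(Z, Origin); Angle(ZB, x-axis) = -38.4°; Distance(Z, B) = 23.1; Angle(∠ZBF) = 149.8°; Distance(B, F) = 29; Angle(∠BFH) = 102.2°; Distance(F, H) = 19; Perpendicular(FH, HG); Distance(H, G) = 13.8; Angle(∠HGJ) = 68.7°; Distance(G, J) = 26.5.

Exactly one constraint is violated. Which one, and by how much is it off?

Distance(G, J) = 26.5 — off by 4.50.

Z = (0.00, 0.00) ✓; ZB at -38.40° ✓; |ZB| = 23.10 ✓; ∠ZBF = 149.8° ✓; |BF| = 29.00 ✓; ∠BFH = 102.2° ✓; |FH| = 19.00 ✓; ∠(FH, HG) = 90.00° ✓; |HG| = 13.80 ✓; ∠HGJ = 68.70° ✓; |GJ| = 31.00 ✗.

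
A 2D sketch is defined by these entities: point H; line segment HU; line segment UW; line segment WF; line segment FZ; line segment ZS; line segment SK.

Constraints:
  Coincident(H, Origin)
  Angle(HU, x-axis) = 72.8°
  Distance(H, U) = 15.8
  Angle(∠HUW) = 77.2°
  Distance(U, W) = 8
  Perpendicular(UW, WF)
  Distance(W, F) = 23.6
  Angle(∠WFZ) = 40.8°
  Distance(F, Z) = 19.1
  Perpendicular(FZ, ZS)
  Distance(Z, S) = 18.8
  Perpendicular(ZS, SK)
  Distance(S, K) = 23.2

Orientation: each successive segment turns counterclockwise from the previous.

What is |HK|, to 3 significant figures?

21.4

The perpendicularity gives ZS at right angles to FZ, so ZS runs at 135°; with |ZS| = 18.8, S = (-4.81, 19.0). ZS ⟂ SK, so SK runs at -135°; with |SK| = 23.2, K = (-21.3, 2.63). Then |HK| = |K − H| = 21.4.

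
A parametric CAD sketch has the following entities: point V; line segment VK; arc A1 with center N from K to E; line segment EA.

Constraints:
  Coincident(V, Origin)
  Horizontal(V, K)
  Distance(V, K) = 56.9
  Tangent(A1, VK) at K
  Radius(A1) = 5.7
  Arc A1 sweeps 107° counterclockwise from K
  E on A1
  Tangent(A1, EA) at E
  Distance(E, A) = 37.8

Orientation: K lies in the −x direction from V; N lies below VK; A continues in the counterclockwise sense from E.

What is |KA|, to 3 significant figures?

43.9

V is at the origin; V and K share the same y with |VK| = 56.9 and K on the −x side, so K = (-56.9, 0.00). Tangency of A1 to VK means the radius NK is perpendicular to VK, so N = K + (0, -5.7) = (-56.9, -5.70). On A1, K sits at bearing 90° from N; a 107° counterclockwise sweep puts E at bearing 197°, so E = N + 5.7·(cos 197°, sin 197°) = (-62.4, -7.37). Tangency of A1 to EA means the radius NE is perpendicular to EA, so EA runs along (−sin 197°, cos 197°); with |EA| = 37.8, A = (-51.3, -43.5). Then |KA| = |A − K| = 43.9.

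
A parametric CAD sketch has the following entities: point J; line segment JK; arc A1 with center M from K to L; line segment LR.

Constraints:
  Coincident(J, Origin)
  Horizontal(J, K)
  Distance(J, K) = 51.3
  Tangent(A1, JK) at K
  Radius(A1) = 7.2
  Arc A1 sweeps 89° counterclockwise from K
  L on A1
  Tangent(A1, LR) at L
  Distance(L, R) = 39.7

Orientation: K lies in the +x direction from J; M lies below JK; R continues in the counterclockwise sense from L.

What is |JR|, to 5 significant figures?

63.809

J is at the origin; JK is horizontal with |JK| = 51.3 and K on the +x side, so K = (51.300, 0.0000). A1 meets JK tangentially, so MK is at right angles to JK, so M = K + (0, -7.2) = (51.300, -7.2000). On A1, K sits at bearing 90° from M; an 89° counterclockwise sweep puts L at bearing 179°, so L = M + 7.2·(cos 179°, sin 179°) = (44.101, -7.0743). Since A1 is tangent to LR there, ML ⟂ LR, so LR runs along (−sin 179°, cos 179°); with |LR| = 39.7, R = (43.408, -46.768). Then |JR| = |R − J| = 63.809.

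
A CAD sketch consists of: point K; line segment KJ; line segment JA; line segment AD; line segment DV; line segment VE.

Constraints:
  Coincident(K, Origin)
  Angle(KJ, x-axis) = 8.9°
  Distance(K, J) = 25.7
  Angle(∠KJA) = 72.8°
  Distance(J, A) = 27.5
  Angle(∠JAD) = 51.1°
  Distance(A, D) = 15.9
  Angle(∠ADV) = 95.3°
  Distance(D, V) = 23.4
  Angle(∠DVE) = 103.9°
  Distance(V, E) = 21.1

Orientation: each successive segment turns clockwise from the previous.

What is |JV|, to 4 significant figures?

2.057

∠JAD = 51.1° gives AD at 132.8° from the x-axis; with |AD| = 15.9, D = (10.62, -11.57). ∠ADV = 95.3° gives DV at 48.10° from the x-axis; with |DV| = 23.4, V = (26.24, 5.847). Then |JV| = |V − J| = 2.057.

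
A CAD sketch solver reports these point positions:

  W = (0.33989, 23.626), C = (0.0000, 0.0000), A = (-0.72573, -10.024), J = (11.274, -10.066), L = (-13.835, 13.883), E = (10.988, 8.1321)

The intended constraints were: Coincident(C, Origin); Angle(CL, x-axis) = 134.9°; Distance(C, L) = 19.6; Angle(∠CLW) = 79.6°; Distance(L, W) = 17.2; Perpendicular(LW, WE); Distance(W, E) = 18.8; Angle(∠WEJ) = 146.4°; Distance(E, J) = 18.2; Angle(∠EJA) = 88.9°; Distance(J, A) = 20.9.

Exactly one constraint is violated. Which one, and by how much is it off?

Distance(J, A) = 20.9 — off by 8.90.

C = (0.00, 0.00) ✓; CL at 134.9° ✓; |CL| = 19.60 ✓; ∠CLW = 79.60° ✓; |LW| = 17.20 ✓; ∠(LW, WE) = 90.00° ✓; |WE| = 18.80 ✓; ∠WEJ = 146.4° ✓; |EJ| = 18.20 ✓; ∠EJA = 88.90° ✓; |JA| = 12.00 ✗.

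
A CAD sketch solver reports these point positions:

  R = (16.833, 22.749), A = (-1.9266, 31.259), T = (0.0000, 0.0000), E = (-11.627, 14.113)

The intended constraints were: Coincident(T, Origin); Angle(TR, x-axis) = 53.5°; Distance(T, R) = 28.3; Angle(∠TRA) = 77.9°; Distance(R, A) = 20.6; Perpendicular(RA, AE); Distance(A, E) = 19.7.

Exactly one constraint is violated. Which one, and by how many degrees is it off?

Perpendicular(RA, AE) — off by 5.10°.

T = (0.00, 0.00) ✓; TR at 53.50° ✓; |TR| = 28.30 ✓; ∠TRA = 77.90° ✓; |RA| = 20.60 ✓; ∠(RA, AE) = 84.90° ✗; |AE| = 19.70 ✓.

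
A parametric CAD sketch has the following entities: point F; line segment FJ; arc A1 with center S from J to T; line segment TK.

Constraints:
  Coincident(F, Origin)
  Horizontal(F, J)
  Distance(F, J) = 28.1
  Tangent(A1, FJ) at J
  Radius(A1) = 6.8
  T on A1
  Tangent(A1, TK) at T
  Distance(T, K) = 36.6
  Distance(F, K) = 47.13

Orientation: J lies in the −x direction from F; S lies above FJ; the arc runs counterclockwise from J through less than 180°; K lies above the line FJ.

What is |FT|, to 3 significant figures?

22.3

F is at the origin; F and J share the same y with |FJ| = 28.1 and J on the −x side, so J = (-28.1, 0.00). The tangent condition forces SJ to be normal to FJ, so S = J + (0, 6.8) = (-28.1, 6.80). Since ST ⟂ TK (tangency), |SK| = √(6.8² + 36.6²) = 37.2 regardless of where T sits on A1. So K lies on both circle(F, 47.13) and circle(S, 37.2); the above-FJ intersection is K = (-19.3, 43.0). T is the foot of the tangent from K: T = (-21.3, 6.43).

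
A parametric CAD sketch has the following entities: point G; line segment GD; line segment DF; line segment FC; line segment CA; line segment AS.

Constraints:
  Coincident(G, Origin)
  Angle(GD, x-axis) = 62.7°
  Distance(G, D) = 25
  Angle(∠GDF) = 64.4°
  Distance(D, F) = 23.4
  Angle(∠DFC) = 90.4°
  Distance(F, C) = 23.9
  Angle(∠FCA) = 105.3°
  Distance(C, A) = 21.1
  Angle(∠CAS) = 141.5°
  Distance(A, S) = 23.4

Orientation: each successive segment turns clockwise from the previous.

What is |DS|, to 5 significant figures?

27.522

G is at the origin; GD runs at 62.7° with length 25.0, so D = (11.466, 22.215). ∠GDF = 64.4° gives DF at -52.900° from the x-axis; with |DF| = 23.4, F = (25.581, 3.5520). ∠DFC = 90.4° gives FC at -142.50° from the x-axis; with |FC| = 23.9, C = (6.6202, -10.997). ∠FCA = 105.3° gives CA at 142.80° from the x-axis; with |CA| = 21.1, A = (-10.187, 1.7596). ∠CAS = 141.5° gives AS at 104.30° from the x-axis; with |AS| = 23.4, S = (-15.966, 24.435). Then |DS| = |S − D| = 27.522.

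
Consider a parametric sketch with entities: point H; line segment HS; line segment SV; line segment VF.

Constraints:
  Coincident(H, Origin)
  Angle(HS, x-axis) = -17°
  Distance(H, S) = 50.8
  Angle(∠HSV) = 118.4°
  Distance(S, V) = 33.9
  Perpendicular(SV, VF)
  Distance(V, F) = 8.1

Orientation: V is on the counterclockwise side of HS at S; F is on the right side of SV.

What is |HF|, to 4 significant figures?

78.47

H is at the origin; HS runs at -17.0° with length 50.8, so S = 50.8·(cos -17.0°, sin -17.0°) = (48.58, -14.85). ∠HSV = 118.4°, so SV runs at -17.0° + (180° − 118.4°) = 44.60° from the x-axis; with |SV| = 33.9, V = S + 33.9·(cos 44.60°, sin 44.60°) = (72.72, 8.951). SV is perpendicular to VF; with |VF| = 8.1 on the right of SV, F = V + 8.1·(0.7022, -0.7120) = (78.41, 3.183). Then |HF| = |F − H| = 78.47.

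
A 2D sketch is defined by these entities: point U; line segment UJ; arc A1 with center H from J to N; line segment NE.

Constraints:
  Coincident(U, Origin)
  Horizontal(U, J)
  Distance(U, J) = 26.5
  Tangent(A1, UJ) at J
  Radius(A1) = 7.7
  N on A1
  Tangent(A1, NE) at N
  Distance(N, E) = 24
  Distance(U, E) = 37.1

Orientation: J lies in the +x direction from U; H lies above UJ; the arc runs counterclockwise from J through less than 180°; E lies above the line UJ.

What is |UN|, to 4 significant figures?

34.98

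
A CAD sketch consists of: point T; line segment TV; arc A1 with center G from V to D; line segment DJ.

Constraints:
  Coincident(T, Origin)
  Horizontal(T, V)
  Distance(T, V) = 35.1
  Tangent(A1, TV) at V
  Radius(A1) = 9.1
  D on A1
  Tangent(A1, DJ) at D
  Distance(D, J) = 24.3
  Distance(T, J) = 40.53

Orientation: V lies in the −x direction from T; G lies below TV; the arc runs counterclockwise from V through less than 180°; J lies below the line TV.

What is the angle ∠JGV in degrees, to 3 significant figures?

155°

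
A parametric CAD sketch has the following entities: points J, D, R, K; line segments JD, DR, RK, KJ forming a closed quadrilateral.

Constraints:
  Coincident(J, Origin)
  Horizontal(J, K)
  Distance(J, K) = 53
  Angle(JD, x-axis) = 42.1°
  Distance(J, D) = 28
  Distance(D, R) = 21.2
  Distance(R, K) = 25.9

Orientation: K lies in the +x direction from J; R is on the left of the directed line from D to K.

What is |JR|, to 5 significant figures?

47.554

J is at the origin; JK is horizontal with |JK| = 53.0 and K in +x, so K = (53.0, 0). JD runs at 42.1° with |JD| = 28.0, so D = (20.775, 18.772). R is determined by |DR| = 21.2 and |RK| = 25.9 together: it lies at the intersection of circle(D, 21.2) and circle(K, 25.9). With |DK| = 37.294, the foot of the radical line on DK is 15.679 from D and the perpendicular offset is √(21.2² − 15.679²) = 14.269. Taking the left-of-DK solution: R = (41.506, 23.210).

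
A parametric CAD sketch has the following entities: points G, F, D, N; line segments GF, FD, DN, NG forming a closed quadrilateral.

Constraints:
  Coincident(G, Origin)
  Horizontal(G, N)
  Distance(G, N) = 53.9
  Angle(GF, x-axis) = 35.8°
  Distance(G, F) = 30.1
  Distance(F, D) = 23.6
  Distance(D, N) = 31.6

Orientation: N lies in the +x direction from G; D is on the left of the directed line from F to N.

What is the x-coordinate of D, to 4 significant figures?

44.41

Checks: |GN| = 53.90 ✓; |GF| = 30.10 ✓; |FD| = 23.60 ✓; |DN| = 31.60 ✓.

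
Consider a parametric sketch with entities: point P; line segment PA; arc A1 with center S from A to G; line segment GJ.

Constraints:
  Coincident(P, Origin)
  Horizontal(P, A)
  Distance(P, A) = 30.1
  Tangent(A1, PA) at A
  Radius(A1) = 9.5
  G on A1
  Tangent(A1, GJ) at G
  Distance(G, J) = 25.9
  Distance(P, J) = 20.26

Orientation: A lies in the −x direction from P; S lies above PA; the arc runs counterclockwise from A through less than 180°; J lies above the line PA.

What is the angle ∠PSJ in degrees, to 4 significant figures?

39.34°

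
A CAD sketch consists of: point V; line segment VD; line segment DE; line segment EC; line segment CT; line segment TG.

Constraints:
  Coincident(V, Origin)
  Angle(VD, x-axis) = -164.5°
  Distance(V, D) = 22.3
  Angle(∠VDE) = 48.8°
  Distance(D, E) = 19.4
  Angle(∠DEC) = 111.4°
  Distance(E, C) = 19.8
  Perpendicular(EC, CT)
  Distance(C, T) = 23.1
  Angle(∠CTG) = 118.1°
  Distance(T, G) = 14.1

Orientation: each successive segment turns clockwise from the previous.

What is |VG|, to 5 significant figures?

20.315

V is at the origin; VD runs at -164.5° with length 22.3, so D = (-21.489, -5.9594). ∠VDE = 48.8° gives DE at 64.300° from the x-axis; with |DE| = 19.4, E = (-13.076, 11.521). ∠DEC = 111.4° gives EC at -4.3000° from the x-axis; with |EC| = 19.8, C = (6.6683, 10.037). EC ⟂ CT, so CT runs at -94.300°; with |CT| = 23.1, T = (4.9363, -12.998). ∠CTG = 118.1° gives TG at -156.20° from the x-axis; with |TG| = 14.1, G = (-7.9646, -18.688). Then |VG| = |G − V| = 20.315.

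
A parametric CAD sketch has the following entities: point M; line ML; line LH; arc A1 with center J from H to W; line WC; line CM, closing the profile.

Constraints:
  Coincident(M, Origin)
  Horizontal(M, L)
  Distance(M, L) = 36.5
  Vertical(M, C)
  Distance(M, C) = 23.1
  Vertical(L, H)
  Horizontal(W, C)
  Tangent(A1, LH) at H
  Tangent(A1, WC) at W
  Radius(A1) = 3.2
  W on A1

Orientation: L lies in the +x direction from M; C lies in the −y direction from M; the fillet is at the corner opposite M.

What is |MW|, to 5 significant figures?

40.528

The virtual corner opposite M is at (36.500, -23.100). Tangency of A1 to LH means the radius JH is perpendicular to LH and tangency of A1 to WC means the radius JW is perpendicular to WC, with radius 3.2, so the center J sits 3.2 in from both sides at J = (33.300, -19.900). That places the tangent points at H = (36.500, -19.900) on LH and W = (33.300, -23.100) on WC. Then |MW| = |W − M| = 40.528.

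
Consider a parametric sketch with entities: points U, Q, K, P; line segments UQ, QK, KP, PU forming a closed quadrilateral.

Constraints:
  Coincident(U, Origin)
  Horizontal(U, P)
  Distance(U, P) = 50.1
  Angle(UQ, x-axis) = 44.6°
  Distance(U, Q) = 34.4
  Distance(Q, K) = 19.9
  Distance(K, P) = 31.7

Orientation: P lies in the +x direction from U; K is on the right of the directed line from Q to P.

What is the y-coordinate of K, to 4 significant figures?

5.083

Checks: |QK| = 19.90 ✓; |KP| = 31.70 ✓.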